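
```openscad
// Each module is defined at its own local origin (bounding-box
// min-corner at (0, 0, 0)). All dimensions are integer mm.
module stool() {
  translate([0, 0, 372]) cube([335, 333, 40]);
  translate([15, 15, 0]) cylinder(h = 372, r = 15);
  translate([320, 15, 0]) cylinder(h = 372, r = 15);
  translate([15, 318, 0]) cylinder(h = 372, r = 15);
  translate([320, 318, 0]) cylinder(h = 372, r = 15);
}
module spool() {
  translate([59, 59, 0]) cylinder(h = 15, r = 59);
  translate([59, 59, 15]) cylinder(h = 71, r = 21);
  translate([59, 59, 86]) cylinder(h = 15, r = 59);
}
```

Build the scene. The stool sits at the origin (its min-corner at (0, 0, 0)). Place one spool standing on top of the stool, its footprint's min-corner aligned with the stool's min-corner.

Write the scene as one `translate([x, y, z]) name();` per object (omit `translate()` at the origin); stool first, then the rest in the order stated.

stool();
translate([0, 0, 412]) spool();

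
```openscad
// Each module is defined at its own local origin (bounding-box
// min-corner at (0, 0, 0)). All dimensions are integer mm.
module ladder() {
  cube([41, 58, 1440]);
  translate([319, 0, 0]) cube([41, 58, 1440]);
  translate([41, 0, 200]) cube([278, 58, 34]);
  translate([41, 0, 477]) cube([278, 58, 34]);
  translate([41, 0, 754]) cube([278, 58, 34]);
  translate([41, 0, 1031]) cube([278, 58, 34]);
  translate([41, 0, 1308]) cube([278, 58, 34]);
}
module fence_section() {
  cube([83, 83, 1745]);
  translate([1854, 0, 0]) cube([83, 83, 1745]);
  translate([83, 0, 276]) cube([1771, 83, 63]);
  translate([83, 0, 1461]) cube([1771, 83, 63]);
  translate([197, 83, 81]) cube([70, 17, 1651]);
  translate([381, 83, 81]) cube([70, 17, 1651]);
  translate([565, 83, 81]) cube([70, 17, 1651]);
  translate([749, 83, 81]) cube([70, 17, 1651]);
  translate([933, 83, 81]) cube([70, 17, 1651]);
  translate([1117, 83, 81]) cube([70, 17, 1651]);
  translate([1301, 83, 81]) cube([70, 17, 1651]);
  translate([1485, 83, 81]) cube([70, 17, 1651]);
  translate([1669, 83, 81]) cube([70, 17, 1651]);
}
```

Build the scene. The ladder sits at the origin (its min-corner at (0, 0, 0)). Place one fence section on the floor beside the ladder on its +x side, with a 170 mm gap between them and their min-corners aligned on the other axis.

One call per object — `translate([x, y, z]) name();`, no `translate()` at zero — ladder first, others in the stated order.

ladder();
translate([530, 0, 0]) fence_section();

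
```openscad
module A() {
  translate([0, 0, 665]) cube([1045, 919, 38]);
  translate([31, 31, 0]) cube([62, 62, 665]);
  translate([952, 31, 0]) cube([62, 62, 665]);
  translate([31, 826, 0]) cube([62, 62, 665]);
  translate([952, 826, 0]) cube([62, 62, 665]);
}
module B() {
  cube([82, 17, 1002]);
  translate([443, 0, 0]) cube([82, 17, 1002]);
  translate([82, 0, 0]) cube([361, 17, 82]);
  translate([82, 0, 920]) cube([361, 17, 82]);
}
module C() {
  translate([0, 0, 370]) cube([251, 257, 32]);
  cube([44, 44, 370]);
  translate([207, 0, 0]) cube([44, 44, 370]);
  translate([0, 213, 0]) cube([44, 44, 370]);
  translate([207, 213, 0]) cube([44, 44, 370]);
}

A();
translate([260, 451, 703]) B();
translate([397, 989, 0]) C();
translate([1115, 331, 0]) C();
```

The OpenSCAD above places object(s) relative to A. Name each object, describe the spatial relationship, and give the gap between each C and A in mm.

A is a table. B is a picture frame. C is a stool. The picture frame is on top of the table, centred. Two stools sit around the table at the +y, +x sides. The gap between each stool and the table is 70 mm.

Each stool's nearest face is 70 mm from the table's bounding box.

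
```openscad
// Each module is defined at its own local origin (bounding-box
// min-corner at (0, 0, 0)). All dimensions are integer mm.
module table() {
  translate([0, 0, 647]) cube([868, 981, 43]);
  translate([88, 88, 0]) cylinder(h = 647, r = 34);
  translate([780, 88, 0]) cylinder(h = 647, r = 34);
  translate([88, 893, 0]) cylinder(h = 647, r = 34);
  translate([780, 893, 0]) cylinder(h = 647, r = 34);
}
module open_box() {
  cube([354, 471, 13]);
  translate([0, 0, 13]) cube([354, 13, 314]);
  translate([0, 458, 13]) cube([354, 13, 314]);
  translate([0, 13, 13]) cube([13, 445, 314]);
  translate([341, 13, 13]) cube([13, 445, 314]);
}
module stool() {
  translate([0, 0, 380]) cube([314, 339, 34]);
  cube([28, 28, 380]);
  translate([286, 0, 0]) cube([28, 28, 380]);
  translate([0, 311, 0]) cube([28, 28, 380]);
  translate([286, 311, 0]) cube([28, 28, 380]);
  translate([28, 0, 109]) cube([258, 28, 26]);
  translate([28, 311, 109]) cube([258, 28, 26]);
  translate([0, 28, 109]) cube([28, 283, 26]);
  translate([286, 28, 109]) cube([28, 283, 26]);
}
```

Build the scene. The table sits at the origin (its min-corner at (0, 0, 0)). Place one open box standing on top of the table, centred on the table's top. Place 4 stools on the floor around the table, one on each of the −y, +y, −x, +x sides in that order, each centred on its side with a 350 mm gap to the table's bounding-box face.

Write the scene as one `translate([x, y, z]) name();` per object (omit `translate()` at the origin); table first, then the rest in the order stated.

table();
translate([257, 255, 690]) open_box();
translate([277, -689, 0]) stool();
translate([277, 1331, 0]) stool();
translate([-664, 321, 0]) stool();
translate([1218, 321, 0]) stool();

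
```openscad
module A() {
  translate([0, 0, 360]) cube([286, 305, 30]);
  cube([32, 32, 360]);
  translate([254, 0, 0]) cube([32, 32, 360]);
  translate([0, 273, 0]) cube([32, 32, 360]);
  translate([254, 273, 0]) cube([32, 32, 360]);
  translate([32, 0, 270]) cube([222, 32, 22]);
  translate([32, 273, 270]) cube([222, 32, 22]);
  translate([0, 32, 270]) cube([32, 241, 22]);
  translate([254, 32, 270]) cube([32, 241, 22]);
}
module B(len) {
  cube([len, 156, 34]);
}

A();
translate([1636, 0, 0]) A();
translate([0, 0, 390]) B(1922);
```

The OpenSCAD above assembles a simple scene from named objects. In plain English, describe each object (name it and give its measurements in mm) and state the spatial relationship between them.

A is a four-legged stool. The seat is a 286×305×30 mm slab whose top surface is at z = 390 mm; four square legs, each 32×32 mm in cross-section, run from the floor (z = 0) to the underside of the seat, each flush with a corner of the seat. Four stretchers, 32 mm wide and 22 mm tall, connect adjacent legs with their undersides at z = 270 mm, each running between the inner faces of the legs it joins and aligned with the legs' outer faces on the other axis.

B is a rectangular beam 1922 mm long (x), 156 mm deep (y), 34 mm thick (z).

The beam spans the tops of two stools placed 1350 mm apart, resting at z = 390 mm.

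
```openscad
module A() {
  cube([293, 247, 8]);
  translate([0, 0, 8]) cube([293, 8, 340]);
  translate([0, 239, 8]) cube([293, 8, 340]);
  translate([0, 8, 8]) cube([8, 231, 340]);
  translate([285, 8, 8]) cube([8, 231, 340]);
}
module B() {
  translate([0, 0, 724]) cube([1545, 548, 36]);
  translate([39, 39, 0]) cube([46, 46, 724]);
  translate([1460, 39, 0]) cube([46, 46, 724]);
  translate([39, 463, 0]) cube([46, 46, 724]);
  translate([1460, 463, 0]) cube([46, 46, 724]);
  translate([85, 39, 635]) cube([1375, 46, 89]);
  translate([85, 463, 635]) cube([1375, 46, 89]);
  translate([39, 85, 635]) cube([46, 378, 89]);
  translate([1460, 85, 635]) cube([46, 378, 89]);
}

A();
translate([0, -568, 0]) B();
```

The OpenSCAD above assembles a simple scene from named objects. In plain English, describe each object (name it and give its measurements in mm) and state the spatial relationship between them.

A is an open-topped rectangular box: outside dimensions 293×247×348 mm, with a uniform wall and base thickness of 8 mm. The base is a full 293×247 slab on the floor; four walls sit on top of the base. The front and back walls (the −y and +y sides) span the full width; the two side walls fit between them.

B is a table: top 1545 mm (x) × 548 mm (y), 36 mm thick, upper face at z = 760 mm, on four 46×46 mm square legs, each inset 39 mm from the nearest pair of top edges, running from z = 0 to the bottom of the top. Four apron rails, 46 mm thick and 89 mm tall, run between adjacent legs with their top edges flush with the underside of the top and their outer faces flush with the legs' outer faces.

The table is on the floor beside the open box on its −y side.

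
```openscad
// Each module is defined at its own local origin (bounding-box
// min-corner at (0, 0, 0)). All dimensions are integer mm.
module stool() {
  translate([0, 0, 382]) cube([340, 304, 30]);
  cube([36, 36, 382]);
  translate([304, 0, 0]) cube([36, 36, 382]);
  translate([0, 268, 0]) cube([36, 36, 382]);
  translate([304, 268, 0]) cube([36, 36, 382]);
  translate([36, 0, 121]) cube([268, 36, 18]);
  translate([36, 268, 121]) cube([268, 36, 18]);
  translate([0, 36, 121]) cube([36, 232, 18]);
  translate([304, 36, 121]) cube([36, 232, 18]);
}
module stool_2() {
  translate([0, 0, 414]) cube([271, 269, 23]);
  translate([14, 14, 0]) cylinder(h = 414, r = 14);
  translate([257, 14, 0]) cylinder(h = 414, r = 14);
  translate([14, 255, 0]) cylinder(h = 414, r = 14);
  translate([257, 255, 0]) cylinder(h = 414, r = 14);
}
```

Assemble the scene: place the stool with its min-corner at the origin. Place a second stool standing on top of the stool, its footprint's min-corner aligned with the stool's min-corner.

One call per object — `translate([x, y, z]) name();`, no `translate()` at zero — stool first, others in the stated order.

stool();
translate([0, 0, 412]) stool_2();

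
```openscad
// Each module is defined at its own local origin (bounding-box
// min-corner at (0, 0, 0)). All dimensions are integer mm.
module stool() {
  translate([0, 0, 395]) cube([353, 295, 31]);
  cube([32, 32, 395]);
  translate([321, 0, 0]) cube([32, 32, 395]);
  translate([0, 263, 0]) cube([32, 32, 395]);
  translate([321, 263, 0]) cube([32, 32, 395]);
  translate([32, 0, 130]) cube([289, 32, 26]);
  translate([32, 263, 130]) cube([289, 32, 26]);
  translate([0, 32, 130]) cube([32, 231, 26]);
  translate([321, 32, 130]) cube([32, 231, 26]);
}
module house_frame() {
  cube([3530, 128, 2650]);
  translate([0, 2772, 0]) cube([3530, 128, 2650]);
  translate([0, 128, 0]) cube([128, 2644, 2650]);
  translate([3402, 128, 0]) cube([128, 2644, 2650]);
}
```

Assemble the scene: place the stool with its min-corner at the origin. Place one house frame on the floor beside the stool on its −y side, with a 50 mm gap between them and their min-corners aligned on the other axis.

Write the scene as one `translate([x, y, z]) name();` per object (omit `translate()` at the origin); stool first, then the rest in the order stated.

stool();
translate([0, -2950, 0]) house_frame();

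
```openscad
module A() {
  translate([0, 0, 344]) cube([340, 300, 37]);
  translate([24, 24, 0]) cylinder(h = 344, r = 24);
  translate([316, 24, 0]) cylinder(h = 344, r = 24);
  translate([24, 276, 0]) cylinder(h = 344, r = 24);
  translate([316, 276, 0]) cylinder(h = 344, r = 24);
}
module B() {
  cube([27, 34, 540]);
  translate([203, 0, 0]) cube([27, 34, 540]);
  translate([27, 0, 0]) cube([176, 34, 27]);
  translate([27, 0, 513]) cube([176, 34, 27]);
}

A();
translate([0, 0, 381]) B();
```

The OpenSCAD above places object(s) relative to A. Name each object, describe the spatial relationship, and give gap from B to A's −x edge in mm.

A is a stool. B is a picture frame. The picture frame is on top of the stool. The gap from the picture frame to the stool's −x edge is 0 mm.

The picture frame's min-x is at 0; the stool's min-x is 0; gap = 0 mm.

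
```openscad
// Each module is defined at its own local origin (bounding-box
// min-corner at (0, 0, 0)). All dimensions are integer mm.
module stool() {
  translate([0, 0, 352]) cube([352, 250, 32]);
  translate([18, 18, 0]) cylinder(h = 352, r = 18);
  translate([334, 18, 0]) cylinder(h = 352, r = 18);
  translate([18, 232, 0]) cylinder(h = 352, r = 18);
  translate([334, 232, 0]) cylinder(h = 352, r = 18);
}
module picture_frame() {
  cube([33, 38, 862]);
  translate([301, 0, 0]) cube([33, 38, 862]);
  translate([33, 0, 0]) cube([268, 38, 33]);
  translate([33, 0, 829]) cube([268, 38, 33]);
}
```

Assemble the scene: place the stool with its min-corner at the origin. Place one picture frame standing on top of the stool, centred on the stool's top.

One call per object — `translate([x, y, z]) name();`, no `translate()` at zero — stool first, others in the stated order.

stool();
translate([9, 106, 384]) picture_frame();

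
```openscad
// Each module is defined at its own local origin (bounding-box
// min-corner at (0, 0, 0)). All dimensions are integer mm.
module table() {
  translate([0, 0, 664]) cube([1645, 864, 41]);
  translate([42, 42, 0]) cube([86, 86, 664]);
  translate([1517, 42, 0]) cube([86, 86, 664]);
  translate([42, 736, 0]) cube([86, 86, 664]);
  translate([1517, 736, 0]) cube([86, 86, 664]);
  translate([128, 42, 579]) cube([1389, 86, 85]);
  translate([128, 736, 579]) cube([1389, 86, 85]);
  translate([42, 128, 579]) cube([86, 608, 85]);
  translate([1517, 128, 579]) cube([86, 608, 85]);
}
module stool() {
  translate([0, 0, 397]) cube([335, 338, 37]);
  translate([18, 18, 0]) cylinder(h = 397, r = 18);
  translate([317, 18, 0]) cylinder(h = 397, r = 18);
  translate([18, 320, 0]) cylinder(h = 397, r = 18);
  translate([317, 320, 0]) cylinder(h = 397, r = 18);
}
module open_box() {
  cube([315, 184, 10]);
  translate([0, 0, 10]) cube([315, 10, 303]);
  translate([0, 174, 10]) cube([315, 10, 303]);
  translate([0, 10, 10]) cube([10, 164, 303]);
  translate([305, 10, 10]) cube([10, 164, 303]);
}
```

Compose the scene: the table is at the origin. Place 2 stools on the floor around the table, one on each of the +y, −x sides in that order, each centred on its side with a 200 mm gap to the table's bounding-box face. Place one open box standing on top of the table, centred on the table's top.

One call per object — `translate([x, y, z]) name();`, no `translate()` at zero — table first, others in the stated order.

table();
translate([655, 1064, 0]) stool();
translate([-535, 263, 0]) stool();
translate([665, 340, 705]) open_box();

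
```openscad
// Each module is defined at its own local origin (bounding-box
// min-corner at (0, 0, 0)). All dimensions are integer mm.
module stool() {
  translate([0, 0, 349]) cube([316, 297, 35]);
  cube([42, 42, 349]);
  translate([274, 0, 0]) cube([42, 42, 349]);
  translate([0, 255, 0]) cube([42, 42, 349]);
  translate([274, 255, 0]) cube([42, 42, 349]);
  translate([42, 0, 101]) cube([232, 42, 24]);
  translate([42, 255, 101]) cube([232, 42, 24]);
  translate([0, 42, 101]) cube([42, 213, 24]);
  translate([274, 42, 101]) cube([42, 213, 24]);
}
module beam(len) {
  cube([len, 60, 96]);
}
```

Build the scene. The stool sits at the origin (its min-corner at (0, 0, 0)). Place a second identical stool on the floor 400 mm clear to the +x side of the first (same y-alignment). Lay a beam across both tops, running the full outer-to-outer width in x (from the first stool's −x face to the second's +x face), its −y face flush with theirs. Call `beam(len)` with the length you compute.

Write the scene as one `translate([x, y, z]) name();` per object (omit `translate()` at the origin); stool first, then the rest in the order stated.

stool();
translate([716, 0, 0]) stool();
translate([0, 0, 384]) beam(1032);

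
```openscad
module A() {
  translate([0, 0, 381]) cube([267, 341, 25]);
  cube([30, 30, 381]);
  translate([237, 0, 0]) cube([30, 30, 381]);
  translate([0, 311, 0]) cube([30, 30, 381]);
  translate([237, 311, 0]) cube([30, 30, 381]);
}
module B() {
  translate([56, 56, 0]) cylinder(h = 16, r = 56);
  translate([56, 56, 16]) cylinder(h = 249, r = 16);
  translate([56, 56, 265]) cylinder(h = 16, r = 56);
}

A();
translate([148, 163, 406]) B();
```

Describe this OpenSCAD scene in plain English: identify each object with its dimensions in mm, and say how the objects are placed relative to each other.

A is a four-legged stool. The seat is a 267×341×25 mm slab whose top surface is at z = 406 mm; four square legs, each 30×30 mm in cross-section, run from the floor (z = 0) to the underside of the seat, each flush with a corner of the seat.

B is a spool: two coaxial disc flanges of radius 56 mm and thickness 16 mm, joined by a core cylinder of radius 16 mm and height 249 mm. The lower flange rests on z = 0 and the three cylinders share a vertical axis.

The spool is on top of the stool.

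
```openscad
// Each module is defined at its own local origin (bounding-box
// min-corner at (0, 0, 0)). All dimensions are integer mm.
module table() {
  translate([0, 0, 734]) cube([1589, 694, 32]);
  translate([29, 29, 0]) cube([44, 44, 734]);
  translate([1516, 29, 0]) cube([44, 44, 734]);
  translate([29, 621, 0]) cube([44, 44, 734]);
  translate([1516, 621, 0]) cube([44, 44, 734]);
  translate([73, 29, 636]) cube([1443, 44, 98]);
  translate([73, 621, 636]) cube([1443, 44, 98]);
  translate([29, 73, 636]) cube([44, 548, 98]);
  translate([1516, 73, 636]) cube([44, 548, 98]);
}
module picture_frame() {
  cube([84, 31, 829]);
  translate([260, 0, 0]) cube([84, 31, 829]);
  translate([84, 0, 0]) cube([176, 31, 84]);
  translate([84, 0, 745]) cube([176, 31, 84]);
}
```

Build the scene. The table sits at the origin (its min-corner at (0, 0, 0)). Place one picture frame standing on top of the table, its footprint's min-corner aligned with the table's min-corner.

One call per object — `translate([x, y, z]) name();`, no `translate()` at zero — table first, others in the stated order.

table();
translate([0, 0, 766]) picture_frame();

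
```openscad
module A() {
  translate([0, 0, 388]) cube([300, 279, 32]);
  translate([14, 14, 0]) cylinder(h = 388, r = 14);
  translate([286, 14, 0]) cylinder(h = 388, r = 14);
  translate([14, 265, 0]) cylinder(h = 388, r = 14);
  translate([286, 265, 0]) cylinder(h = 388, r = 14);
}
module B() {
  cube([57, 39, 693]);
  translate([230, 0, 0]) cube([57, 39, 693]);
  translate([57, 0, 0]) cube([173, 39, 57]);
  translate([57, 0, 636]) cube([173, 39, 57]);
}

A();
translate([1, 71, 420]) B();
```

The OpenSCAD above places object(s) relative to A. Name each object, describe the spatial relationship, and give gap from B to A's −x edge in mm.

A is a stool. B is a picture frame. The picture frame is on top of the stool. The gap from the picture frame to the stool's −x edge is 1 mm.

The picture frame's min-x is at 1; the stool's min-x is 0; gap = 1 mm.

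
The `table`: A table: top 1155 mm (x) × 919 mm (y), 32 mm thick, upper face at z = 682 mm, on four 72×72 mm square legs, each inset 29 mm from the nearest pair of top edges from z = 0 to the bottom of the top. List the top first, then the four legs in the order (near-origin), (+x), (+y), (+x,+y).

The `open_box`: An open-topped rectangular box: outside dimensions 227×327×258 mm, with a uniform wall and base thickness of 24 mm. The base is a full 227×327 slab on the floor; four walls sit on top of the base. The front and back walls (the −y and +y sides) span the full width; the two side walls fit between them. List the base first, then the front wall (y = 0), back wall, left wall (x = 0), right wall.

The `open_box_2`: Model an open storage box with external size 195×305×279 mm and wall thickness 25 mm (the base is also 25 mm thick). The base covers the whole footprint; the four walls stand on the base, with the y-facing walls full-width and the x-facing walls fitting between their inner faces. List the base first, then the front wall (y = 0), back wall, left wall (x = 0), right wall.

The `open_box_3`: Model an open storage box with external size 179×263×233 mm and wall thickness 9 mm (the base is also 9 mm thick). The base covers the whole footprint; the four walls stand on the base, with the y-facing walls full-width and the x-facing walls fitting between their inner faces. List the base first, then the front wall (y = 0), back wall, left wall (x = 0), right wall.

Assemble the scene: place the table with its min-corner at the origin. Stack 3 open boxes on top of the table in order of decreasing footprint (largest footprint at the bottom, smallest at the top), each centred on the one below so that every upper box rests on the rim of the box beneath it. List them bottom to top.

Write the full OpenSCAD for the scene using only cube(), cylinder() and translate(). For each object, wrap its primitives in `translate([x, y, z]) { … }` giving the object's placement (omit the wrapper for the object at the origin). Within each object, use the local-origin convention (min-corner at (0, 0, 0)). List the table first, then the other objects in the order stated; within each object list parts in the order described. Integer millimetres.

translate([0, 0, 650]) cube([1155, 919, 32]);
translate([29, 29, 0]) cube([72, 72, 650]);
translate([1054, 29, 0]) cube([72, 72, 650]);
translate([29, 818, 0]) cube([72, 72, 650]);
translate([1054, 818, 0]) cube([72, 72, 650]);
translate([464, 296, 682]) {
  cube([227, 327, 24]);
  translate([0, 0, 24]) cube([227, 24, 234]);
  translate([0, 303, 24]) cube([227, 24, 234]);
  translate([0, 24, 24]) cube([24, 279, 234]);
  translate([203, 24, 24]) cube([24, 279, 234]);
}
translate([480, 307, 940]) {
  cube([195, 305, 25]);
  translate([0, 0, 25]) cube([195, 25, 254]);
  translate([0, 280, 25]) cube([195, 25, 254]);
  translate([0, 25, 25]) cube([25, 255, 254]);
  translate([170, 25, 25]) cube([25, 255, 254]);
}
translate([488, 328, 1219]) {
  cube([179, 263, 9]);
  translate([0, 0, 9]) cube([179, 9, 224]);
  translate([0, 254, 9]) cube([179, 9, 224]);
  translate([0, 9, 9]) cube([9, 245, 224]);
  translate([170, 9, 9]) cube([9, 245, 224]);
}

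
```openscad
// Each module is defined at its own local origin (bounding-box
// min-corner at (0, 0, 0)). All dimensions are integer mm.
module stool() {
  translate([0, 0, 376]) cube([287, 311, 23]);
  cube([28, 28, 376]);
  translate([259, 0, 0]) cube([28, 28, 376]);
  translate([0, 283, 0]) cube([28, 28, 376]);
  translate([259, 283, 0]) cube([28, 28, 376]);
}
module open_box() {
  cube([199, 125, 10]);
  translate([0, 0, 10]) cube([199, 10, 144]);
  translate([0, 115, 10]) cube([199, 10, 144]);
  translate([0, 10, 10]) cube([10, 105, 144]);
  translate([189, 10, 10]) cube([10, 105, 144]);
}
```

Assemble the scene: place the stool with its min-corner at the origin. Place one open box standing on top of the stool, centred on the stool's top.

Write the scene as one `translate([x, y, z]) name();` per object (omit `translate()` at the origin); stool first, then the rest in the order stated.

stool();
translate([44, 93, 399]) open_box();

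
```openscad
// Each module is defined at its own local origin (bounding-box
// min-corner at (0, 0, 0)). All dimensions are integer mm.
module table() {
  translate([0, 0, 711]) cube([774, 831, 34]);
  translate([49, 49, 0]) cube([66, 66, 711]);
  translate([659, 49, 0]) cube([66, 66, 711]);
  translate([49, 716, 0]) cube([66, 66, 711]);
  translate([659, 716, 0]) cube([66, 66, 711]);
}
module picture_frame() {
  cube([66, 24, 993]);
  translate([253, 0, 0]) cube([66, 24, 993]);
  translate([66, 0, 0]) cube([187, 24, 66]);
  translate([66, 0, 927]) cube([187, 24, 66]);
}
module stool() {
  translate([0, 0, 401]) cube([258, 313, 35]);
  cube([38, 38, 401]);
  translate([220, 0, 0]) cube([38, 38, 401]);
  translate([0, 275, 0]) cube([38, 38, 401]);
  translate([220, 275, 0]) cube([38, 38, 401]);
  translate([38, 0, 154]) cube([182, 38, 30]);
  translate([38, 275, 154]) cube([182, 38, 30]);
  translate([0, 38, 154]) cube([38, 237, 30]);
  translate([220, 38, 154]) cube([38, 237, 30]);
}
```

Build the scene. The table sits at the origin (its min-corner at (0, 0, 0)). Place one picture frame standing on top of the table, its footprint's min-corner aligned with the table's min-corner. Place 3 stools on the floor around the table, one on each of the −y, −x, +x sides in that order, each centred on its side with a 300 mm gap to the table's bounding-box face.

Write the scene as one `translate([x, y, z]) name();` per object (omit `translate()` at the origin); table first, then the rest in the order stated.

table();
translate([0, 0, 745]) picture_frame();
translate([258, -613, 0]) stool();
translate([-558, 259, 0]) stool();
translate([1074, 259, 0]) stool();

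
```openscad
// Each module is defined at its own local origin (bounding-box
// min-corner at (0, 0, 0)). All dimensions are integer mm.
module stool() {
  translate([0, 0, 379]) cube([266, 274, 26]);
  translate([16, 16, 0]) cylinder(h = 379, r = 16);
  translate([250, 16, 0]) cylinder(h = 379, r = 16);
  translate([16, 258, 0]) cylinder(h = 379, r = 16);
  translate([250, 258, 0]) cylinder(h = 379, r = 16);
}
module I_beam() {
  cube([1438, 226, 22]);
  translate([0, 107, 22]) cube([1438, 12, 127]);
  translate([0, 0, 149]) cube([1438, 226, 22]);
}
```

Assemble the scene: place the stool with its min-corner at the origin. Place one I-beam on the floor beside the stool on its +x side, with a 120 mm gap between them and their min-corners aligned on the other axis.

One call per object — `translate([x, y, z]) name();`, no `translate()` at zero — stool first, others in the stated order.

stool();
translate([386, 0, 0]) I_beam();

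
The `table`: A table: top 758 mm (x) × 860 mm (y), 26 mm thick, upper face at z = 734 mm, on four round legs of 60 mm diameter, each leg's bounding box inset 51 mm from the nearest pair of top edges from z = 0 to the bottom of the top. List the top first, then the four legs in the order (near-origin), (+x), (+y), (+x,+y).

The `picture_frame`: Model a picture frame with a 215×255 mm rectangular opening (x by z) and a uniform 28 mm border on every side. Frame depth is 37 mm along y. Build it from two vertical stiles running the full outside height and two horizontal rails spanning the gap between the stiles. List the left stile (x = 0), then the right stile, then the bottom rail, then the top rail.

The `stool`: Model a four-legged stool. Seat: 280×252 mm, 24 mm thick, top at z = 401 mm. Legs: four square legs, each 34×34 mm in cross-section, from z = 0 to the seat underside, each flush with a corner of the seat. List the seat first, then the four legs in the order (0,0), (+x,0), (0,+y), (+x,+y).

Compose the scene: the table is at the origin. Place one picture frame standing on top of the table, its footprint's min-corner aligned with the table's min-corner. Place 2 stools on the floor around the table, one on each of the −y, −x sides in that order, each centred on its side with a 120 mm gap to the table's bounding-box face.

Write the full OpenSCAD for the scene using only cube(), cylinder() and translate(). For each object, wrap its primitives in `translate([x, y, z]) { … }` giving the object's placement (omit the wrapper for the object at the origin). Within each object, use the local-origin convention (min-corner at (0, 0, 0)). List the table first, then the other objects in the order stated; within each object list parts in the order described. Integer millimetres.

translate([0, 0, 708]) cube([758, 860, 26]);
translate([81, 81, 0]) cylinder(h = 708, r = 30);
translate([677, 81, 0]) cylinder(h = 708, r = 30);
translate([81, 779, 0]) cylinder(h = 708, r = 30);
translate([677, 779, 0]) cylinder(h = 708, r = 30);
translate([0, 0, 734]) {
  cube([28, 37, 311]);
  translate([243, 0, 0]) cube([28, 37, 311]);
  translate([28, 0, 0]) cube([215, 37, 28]);
  translate([28, 0, 283]) cube([215, 37, 28]);
}
translate([239, -372, 0]) {
  translate([0, 0, 377]) cube([280, 252, 24]);
  cube([34, 34, 377]);
  translate([246, 0, 0]) cube([34, 34, 377]);
  translate([0, 218, 0]) cube([34, 34, 377]);
  translate([246, 218, 0]) cube([34, 34, 377]);
}
translate([-400, 304, 0]) {
  translate([0, 0, 377]) cube([280, 252, 24]);
  cube([34, 34, 377]);
  translate([246, 0, 0]) cube([34, 34, 377]);
  translate([0, 218, 0]) cube([34, 34, 377]);
  translate([246, 218, 0]) cube([34, 34, 377]);
}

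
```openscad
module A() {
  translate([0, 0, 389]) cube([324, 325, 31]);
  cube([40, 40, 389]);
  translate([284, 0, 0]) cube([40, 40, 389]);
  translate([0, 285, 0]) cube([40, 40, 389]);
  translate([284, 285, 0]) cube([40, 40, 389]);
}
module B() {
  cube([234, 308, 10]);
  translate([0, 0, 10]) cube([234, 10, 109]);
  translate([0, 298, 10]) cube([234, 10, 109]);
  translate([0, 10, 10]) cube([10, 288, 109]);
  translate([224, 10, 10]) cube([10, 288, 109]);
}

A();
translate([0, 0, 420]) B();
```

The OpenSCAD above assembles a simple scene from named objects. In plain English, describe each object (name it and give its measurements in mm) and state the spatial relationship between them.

A is a four-legged stool. The seat is 324×325 mm, 31 mm thick, top at z = 420 mm. It stands on four square legs, each 40×40 mm in cross-section, from z = 0 to the seat underside, each flush with a corner of the seat.

B is an open storage box with external size 234×308×119 mm and wall thickness 10 mm (the base is also 10 mm thick). The base covers the whole footprint; the four walls stand on the base, with the y-facing walls full-width and the x-facing walls fitting between their inner faces.

The open box is on top of the stool.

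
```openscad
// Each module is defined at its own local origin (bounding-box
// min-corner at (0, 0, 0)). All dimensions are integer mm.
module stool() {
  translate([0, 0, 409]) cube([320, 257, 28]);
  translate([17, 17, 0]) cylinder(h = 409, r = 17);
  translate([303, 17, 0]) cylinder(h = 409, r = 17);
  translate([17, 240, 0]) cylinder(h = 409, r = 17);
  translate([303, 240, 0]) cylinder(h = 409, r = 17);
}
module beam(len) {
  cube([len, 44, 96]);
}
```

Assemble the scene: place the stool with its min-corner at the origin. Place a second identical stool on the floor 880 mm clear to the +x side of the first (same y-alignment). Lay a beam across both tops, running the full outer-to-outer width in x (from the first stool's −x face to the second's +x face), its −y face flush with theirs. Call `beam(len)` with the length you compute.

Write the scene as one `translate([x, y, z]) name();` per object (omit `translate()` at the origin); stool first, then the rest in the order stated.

stool();
translate([1200, 0, 0]) stool();
translate([0, 0, 437]) beam(1520);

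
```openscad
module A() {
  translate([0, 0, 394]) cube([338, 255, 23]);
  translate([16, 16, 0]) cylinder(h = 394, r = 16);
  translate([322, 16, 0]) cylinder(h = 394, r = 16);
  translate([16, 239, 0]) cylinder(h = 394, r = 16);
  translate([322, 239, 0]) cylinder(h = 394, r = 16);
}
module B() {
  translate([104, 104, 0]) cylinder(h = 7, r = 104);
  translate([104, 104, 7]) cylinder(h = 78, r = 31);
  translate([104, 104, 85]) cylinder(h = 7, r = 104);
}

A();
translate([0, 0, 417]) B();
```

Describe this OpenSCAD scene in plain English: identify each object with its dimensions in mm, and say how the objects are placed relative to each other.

A is a four-legged stool. The seat is 338×255 mm, 23 mm thick, top at z = 417 mm. It stands on four round legs, each 32 mm in diameter, from z = 0 to the seat underside, each leg's axis is inset half a diameter from the nearest pair of seat edges (so the leg's bounding box is flush with the corner).

B is a spool: two coaxial disc flanges of radius 104 mm and thickness 7 mm, joined by a core cylinder of radius 31 mm and height 78 mm. The lower flange rests on z = 0 and the three cylinders share a vertical axis.

The spool is on top of the stool.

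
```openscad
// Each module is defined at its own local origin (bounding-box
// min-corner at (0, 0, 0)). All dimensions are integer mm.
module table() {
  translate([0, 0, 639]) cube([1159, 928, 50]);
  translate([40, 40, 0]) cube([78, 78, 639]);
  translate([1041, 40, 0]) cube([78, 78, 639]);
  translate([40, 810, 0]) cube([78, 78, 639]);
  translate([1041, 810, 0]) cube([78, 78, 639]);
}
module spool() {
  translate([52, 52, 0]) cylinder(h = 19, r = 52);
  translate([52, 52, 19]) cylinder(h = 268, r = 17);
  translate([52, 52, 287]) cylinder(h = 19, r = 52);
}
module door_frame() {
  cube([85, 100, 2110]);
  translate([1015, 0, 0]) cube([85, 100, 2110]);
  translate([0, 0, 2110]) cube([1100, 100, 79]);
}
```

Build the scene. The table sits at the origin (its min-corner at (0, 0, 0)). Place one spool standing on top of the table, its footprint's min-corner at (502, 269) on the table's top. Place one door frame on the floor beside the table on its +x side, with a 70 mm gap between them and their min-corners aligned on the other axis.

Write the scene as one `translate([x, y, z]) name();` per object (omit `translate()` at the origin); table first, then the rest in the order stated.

table();
translate([502, 269, 689]) spool();
translate([1229, 0, 0]) door_frame();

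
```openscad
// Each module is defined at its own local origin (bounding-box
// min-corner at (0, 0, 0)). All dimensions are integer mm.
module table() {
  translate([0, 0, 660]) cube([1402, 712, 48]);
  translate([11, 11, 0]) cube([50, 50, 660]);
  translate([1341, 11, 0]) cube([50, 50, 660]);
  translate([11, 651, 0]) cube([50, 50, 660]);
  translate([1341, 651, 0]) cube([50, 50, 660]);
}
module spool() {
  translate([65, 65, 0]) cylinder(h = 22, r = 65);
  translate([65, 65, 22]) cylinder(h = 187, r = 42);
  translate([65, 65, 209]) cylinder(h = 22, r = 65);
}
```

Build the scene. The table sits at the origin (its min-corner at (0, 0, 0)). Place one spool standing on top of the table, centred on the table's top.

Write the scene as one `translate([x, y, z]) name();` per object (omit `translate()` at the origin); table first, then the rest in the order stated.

table();
translate([636, 291, 708]) spool();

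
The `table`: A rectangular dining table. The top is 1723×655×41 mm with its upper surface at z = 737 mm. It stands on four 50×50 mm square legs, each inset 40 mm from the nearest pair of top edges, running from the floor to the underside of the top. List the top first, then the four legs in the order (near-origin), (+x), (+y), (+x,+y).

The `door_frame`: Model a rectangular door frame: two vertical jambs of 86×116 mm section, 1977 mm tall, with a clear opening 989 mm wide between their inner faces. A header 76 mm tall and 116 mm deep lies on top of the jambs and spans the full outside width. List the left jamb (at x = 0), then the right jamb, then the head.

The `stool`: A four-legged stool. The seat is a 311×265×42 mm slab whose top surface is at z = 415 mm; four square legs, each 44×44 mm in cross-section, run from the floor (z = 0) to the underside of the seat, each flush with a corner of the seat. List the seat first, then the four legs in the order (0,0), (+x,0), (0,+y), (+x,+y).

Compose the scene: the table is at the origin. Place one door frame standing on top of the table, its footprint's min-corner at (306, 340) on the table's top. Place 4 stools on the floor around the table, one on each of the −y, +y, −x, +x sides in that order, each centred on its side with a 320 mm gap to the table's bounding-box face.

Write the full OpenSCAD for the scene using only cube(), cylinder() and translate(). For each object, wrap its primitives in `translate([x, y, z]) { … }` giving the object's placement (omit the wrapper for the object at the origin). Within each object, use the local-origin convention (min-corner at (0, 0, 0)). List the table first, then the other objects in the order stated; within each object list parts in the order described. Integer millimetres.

translate([0, 0, 696]) cube([1723, 655, 41]);
translate([40, 40, 0]) cube([50, 50, 696]);
translate([1633, 40, 0]) cube([50, 50, 696]);
translate([40, 565, 0]) cube([50, 50, 696]);
translate([1633, 565, 0]) cube([50, 50, 696]);
translate([306, 340, 737]) {
  cube([86, 116, 1977]);
  translate([1075, 0, 0]) cube([86, 116, 1977]);
  translate([0, 0, 1977]) cube([1161, 116, 76]);
}
translate([706, -585, 0]) {
  translate([0, 0, 373]) cube([311, 265, 42]);
  cube([44, 44, 373]);
  translate([267, 0, 0]) cube([44, 44, 373]);
  translate([0, 221, 0]) cube([44, 44, 373]);
  translate([267, 221, 0]) cube([44, 44, 373]);
}
translate([706, 975, 0]) {
  translate([0, 0, 373]) cube([311, 265, 42]);
  cube([44, 44, 373]);
  translate([267, 0, 0]) cube([44, 44, 373]);
  translate([0, 221, 0]) cube([44, 44, 373]);
  translate([267, 221, 0]) cube([44, 44, 373]);
}
translate([-631, 195, 0]) {
  translate([0, 0, 373]) cube([311, 265, 42]);
  cube([44, 44, 373]);
  translate([267, 0, 0]) cube([44, 44, 373]);
  translate([0, 221, 0]) cube([44, 44, 373]);
  translate([267, 221, 0]) cube([44, 44, 373]);
}
translate([2043, 195, 0]) {
  translate([0, 0, 373]) cube([311, 265, 42]);
  cube([44, 44, 373]);
  translate([267, 0, 0]) cube([44, 44, 373]);
  translate([0, 221, 0]) cube([44, 44, 373]);
  translate([267, 221, 0]) cube([44, 44, 373]);
}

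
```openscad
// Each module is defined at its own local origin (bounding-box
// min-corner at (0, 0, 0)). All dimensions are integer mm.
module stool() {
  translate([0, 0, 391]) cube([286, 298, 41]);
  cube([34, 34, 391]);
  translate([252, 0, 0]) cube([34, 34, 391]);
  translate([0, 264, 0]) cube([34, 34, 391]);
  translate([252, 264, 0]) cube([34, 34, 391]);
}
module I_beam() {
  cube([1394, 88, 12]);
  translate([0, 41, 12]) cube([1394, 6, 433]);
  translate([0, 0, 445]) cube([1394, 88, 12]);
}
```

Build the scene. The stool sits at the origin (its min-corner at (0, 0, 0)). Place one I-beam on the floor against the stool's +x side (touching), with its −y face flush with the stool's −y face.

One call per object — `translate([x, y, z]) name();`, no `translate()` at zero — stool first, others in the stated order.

stool();
translate([286, 0, 0]) I_beam();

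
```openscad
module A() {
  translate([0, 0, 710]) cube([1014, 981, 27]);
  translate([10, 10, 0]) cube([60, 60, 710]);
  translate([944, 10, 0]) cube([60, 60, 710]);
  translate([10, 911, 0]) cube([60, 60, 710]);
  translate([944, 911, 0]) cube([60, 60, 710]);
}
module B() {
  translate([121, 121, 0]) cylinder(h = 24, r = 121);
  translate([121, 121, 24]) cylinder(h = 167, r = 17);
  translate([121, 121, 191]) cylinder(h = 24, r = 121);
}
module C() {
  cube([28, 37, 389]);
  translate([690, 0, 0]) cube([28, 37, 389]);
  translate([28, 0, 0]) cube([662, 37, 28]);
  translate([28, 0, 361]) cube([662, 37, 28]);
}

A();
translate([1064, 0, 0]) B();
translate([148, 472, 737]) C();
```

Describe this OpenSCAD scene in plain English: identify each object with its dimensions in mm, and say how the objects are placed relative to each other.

A is a rectangular dining table. The top is 1014×981×27 mm with its upper surface at z = 737 mm. It stands on four 60×60 mm square legs, each inset 10 mm from the nearest pair of top edges, running from the floor to the underside of the top.

B is a spool: two coaxial disc flanges of radius 121 mm and thickness 24 mm, joined by a core cylinder of radius 17 mm and height 167 mm. The lower flange rests on z = 0 and the three cylinders share a vertical axis.

C is a rectangular picture frame lying in the x–z plane (depth along y). The opening is 662 mm wide (x) by 333 mm tall (z), surrounded by a border 28 mm wide on all four sides. The frame is 37 mm deep and is made of two full-height vertical stiles with two horizontal rails fitted between them.

The spool is on the floor beside the table on its +x side. The picture frame is on top of the table, centred.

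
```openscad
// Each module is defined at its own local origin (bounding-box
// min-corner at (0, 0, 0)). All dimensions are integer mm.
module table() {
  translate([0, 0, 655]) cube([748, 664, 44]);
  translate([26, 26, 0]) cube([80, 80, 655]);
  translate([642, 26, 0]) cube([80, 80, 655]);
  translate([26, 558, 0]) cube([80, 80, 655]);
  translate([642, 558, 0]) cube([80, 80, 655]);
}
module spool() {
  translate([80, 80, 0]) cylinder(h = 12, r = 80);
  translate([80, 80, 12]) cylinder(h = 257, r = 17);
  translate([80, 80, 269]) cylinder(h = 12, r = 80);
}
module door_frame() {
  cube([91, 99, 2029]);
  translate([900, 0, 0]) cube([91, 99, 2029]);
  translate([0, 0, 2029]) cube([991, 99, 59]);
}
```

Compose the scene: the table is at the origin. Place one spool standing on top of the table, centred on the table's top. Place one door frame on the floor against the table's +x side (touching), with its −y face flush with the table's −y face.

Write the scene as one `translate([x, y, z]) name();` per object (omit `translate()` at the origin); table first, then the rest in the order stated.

table();
translate([294, 252, 699]) spool();
translate([748, 0, 0]) door_frame();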